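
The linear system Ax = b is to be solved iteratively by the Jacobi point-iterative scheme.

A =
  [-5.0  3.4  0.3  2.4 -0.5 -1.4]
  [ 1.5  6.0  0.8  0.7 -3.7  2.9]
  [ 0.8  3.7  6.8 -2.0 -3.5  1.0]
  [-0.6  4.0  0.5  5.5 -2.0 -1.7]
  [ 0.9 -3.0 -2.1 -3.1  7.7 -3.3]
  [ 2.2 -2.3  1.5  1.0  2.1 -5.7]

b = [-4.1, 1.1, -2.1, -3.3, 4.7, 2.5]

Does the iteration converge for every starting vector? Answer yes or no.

no

Split A = D + L + U, D = diag(-5, 6, 6.8, 5.5, 7.7, -5.7).
Jacobi: T = -D⁻¹(L+U), T[2,0] = -(0.8)/(6.8) = -0.1176; T[2,2] = 0.
  T[0,:] = [+0.0000 +0.6800 +0.0600 +0.4800 -0.1000 -0.2800]
  T[1,:] = [-0.2500 +0.0000 -0.1333 -0.1167 +0.6167 -0.4833]
  T[2,:] = [-0.1176 -0.5441 +0.0000 +0.2941 +0.5147 -0.1471]
  T[3,:] = [+0.1091 -0.7273 -0.0909 +0.0000 +0.3636 +0.3091]
  T[4,:] = [-0.1169 +0.3896 +0.2727 +0.4026 +0.0000 +0.4286]
  T[5,:] = [+0.3860 -0.4035 +0.2632 +0.1754 +0.3684 +0.0000]
moduli |λ_i(T)| = 1.1358, 0.8134, 0.5185, 0.5185, 0.3214, 0.3214.
ρ(T) = max|λ| = 1.1358; 1.1358 > 1, so it fails to converge.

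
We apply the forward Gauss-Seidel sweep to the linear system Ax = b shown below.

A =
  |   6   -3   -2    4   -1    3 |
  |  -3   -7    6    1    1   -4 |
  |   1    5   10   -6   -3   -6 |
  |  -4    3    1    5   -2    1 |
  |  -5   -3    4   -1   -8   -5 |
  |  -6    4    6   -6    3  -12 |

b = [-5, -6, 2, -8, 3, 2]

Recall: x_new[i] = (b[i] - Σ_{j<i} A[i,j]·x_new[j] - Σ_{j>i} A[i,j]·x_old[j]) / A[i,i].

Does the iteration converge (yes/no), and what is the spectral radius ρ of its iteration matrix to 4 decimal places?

Write A = D+L+U with D = diag(6, -7, 10, 5, -8, -12).
T_GS = -(D+L)⁻¹U: row 0 first, T[0,3] = -(4)/(6) = -0.6667; later rows by forward substitution.
  T[0,:] = [+0.0000  +0.5000  +0.3333  -0.6667  +0.1667  -0.5000]
  T[1,:] = [+0.0000  -0.2143  +0.7143  +0.4286  +0.0714  -0.3571]
  T[2,:] = [+0.0000  +0.0571  -0.3905  +0.4524  +0.2476  +0.8286]
  T[3,:] = [+0.0000  +0.5171  -0.0838  -0.8810  +0.4410  -0.5514]
  T[4,:] = [+0.0000  -0.2682  -0.6610  +0.5923  -0.0623  +0.3046]
  T[5,:] = [+0.0000  -0.6185  -0.2471  +1.2909  -0.1718  +0.8971]
eigenvalue magnitudes: 1.1549, 0.6360, 0.6360, 0.2750, 0.2502, 0.0000.
spectral radius ρ = 1.1549; 1.1549 > 1: divergent.

no, ρ = 1.1549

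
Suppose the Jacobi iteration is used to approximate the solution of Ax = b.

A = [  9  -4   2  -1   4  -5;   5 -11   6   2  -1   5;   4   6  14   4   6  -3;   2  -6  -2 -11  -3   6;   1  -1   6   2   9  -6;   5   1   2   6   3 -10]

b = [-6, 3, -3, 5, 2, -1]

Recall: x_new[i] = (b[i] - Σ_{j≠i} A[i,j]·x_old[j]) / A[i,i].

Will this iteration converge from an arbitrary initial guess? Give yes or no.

no

A = D + L + U where D = diag(9, -11, 14, -11, 9, -10).
T_J = -D⁻¹(L+U): T[1,0] = -(5)/(-11) = +0.4545; T[1,1] = 0.
  T[0,:] = [+0.0000, +0.4444, -0.2222, +0.1111, -0.4444, +0.5556]
  T[1,:] = [+0.4545, +0.0000, +0.5455, +0.1818, -0.0909, +0.4545]
  T[2,:] = [-0.2857, -0.4286, +0.0000, -0.2857, -0.4286, +0.2143]
  T[3,:] = [+0.1818, -0.5455, -0.1818, +0.0000, -0.2727, +0.5455]
  T[4,:] = [-0.1111, +0.1111, -0.6667, -0.2222, +0.0000, +0.6667]
  T[5,:] = [+0.5000, +0.1000, +0.2000, +0.6000, +0.3000, +0.0000]
moduli |λ_i(T)| = 1.2760, 0.6010, 0.6010, 0.4500, 0.3330, 0.3330.
spectral radius ρ = 1.2760; 1.2760 > 1 ⇒ diverges.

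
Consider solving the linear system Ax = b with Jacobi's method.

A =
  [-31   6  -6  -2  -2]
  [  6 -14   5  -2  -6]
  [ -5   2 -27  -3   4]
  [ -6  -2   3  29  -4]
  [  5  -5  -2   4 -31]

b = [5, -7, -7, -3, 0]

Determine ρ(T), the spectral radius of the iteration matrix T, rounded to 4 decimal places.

Write A = D+L+U with D = diag(-31, -14, -27, 29, -31).
Jacobi: T = -D⁻¹(L+U), T[4,2] = -(-2)/(-31) = -0.0645; T[4,4] = 0.
  T[0,:] = [+0.0000  +0.1935  -0.1935  -0.0645  -0.0645]
  T[1,:] = [+0.4286  +0.0000  +0.3571  -0.1429  -0.4286]
  T[2,:] = [-0.1852  +0.0741  +0.0000  -0.1111  +0.1481]
  T[3,:] = [+0.2069  +0.0690  -0.1034  +0.0000  +0.1379]
  T[4,:] = [+0.1613  -0.1613  -0.0645  +0.1290  +0.0000]
|eigenvalues of T|: 0.5358, 0.3549, 0.3549, 0.0971, 0.0971.
ρ(T) = max|λ| = 0.5358; 0.5358 < 1 ⇒ converges.

0.5358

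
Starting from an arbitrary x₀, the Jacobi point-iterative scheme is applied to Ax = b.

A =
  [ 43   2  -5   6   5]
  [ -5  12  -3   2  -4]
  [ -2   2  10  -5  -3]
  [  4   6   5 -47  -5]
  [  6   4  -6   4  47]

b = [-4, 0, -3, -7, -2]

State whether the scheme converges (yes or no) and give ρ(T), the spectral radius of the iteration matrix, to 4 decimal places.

yes, ρ = 0.4272

Diagonal D = diag(43, 12, 10, -47, 47); L, U strict lower/upper.
T_J = -D⁻¹(L+U): T[2,3] = -(-5)/(10) = +0.5000; T[2,2] = 0.
  T[0,:] = [+0.0000 -0.0465 +0.1163 -0.1395 -0.1163]
  T[1,:] = [+0.4167 +0.0000 +0.2500 -0.1667 +0.3333]
  T[2,:] = [+0.2000 -0.2000 +0.0000 +0.5000 +0.3000]
  T[3,:] = [+0.0851 +0.1277 +0.1064 +0.0000 -0.1064]
  T[4,:] = [-0.1277 -0.0851 +0.1277 -0.0851 +0.0000]
moduli |λ_i(T)| = 0.4272, 0.3486, 0.3486, 0.2393, 0.1183.
ρ = 0.4272; 0.4272 < 1 ⇒ converges.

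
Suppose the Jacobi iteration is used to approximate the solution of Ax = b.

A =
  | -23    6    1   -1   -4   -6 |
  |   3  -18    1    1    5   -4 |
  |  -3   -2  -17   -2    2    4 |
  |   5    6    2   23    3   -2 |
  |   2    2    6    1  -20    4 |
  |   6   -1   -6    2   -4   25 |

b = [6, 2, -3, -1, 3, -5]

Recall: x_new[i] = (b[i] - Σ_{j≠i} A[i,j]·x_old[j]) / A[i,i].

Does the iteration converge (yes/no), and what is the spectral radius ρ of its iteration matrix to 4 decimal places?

yes, ρ = 0.5059

Diagonal D = diag(-23, -18, -17, 23, -20, 25); L, U strict lower/upper.
Jacobi: T = -D⁻¹(L+U), T[1,3] = -(1)/(-18) = +0.0556; T[1,1] = 0.
  T[0,:] = [+0.0000, +0.2609, +0.0435, -0.0435, -0.1739, -0.2609]
  T[1,:] = [+0.1667, +0.0000, +0.0556, +0.0556, +0.2778, -0.2222]
  T[2,:] = [-0.1765, -0.1176, +0.0000, -0.1176, +0.1176, +0.2353]
  T[3,:] = [-0.2174, -0.2609, -0.0870, +0.0000, -0.1304, +0.0870]
  T[4,:] = [+0.1000, +0.1000, +0.3000, +0.0500, +0.0000, +0.2000]
  T[5,:] = [-0.2400, +0.0400, +0.2400, -0.0800, +0.1600, +0.0000]
|λ(T)| sorted: 0.5059, 0.3518, 0.3518, 0.2193, 0.1209, 0.1209.
ρ(T) = max|λ| = 0.5059; 0.5059 < 1 ⇒ converges.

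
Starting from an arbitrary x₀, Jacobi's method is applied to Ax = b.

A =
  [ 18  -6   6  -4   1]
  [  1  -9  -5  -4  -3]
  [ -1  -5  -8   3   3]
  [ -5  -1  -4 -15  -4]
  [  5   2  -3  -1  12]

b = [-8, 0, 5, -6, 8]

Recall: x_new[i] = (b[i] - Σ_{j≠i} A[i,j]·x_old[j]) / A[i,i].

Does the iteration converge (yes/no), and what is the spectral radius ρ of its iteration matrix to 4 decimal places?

yes, ρ = 0.9077

Write A = D+L+U with D = diag(18, -9, -8, -15, 12).
Jacobi T = -D⁻¹(L+U): T[4,2] = -(-3)/(12) = +0.2500; T[4,4] = 0.
  T[0,:] = [+0.0000  +0.3333  -0.3333  +0.2222  -0.0556]
  T[1,:] = [+0.1111  +0.0000  -0.5556  -0.4444  -0.3333]
  T[2,:] = [-0.1250  -0.6250  +0.0000  +0.3750  +0.3750]
  T[3,:] = [-0.3333  -0.0667  -0.2667  +0.0000  -0.2667]
  T[4,:] = [-0.4167  -0.1667  +0.2500  +0.0833  +0.0000]
eigenvalue magnitudes: 0.9077, 0.6070, 0.4865, 0.4865, 0.0723.
ρ(T) = max|λ| = 0.9077; 0.9077 < 1: convergent.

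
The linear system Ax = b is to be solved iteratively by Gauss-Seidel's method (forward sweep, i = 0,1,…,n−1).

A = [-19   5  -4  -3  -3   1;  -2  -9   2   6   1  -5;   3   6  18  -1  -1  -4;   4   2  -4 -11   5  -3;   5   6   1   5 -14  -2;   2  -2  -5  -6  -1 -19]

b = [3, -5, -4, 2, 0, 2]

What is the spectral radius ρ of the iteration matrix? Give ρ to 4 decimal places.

0.7953

Split A = D + L + U, D = diag(-19, -9, 18, -11, -14, -19).
GS T = -(D+L)⁻¹U: row 0 first, T[0,1] = -(5)/(-19) = +0.2632; later rows by forward substitution.
  T[0,:] = [+0.0000 +0.2632 -0.2105 -0.1579 -0.1579 +0.0526]
  T[1,:] = [+0.0000 -0.0585 +0.2690 +0.7018 +0.1462 -0.5673]
  T[2,:] = [+0.0000 -0.0244 -0.0546 -0.1520 +0.0331 +0.4025]
  T[3,:] = [+0.0000 +0.0939 -0.0078 +0.1255 +0.4117 -0.5031]
  T[4,:] = [+0.0000 +0.1007 +0.0334 +0.2783 +0.1557 -0.5181]
  T[5,:] = [+0.0000 +0.0053 -0.0354 -0.1047 -0.1789 +0.1455]
moduli |λ_i(T)| = 0.7953, 0.2602, 0.2602, 0.0378, 0.0109, 0.0000.
ρ = 0.7953; 0.7953 < 1: convergent.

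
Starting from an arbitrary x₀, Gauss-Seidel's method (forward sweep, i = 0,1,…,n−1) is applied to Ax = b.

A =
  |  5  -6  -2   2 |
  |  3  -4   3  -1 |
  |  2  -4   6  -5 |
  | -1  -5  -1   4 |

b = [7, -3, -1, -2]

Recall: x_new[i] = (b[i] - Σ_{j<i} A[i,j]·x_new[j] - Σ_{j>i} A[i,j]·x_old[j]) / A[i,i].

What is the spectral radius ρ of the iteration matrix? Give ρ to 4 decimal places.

1.4432

Let D = diag(5, -4, 6, 4); L, U the strict triangles.
Gauss-Seidel: T = -(D+L)⁻¹U, row 0 first, T[0,3] = -(2)/(5) = -0.4000; later rows by forward substitution.
  T[0,:] = [+0.0000, +1.2000, +0.4000, -0.4000]
  T[1,:] = [+0.0000, +0.9000, +1.0500, -0.5500]
  T[2,:] = [+0.0000, +0.2000, +0.5667, +0.6000]
  T[3,:] = [+0.0000, +1.4750, +1.5542, -0.6375]
|λ(T)| sorted: 1.4432, 0.3604, 0.3604, 0.0000.
ρ(T) = max|λ| = 1.4432; 1.4432 > 1, so it fails to converge.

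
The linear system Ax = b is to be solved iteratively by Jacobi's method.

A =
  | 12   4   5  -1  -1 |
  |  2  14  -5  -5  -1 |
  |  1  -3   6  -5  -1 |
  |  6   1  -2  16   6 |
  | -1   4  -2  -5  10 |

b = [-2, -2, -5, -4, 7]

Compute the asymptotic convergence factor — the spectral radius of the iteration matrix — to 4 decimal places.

Split A = D + L + U, D = diag(12, 14, 6, 16, 10).
Jacobi: T = -D⁻¹(L+U), T[3,2] = -(-2)/(16) = +0.1250; T[3,3] = 0.
  T[0,:] = [+0.0000, -0.3333, -0.4167, +0.0833, +0.0833]
  T[1,:] = [-0.1429, +0.0000, +0.3571, +0.3571, +0.0714]
  T[2,:] = [-0.1667, +0.5000, +0.0000, +0.8333, +0.1667]
  T[3,:] = [-0.3750, -0.0625, +0.1250, +0.0000, -0.3750]
  T[4,:] = [+0.1000, -0.4000, +0.2000, +0.5000, +0.0000]
moduli |λ_i(T)| = 0.8372, 0.5818, 0.5818, 0.5095, 0.2208.
spectral radius ρ = 0.8372; 0.8372 < 1, so it converges for any x₀.

0.8372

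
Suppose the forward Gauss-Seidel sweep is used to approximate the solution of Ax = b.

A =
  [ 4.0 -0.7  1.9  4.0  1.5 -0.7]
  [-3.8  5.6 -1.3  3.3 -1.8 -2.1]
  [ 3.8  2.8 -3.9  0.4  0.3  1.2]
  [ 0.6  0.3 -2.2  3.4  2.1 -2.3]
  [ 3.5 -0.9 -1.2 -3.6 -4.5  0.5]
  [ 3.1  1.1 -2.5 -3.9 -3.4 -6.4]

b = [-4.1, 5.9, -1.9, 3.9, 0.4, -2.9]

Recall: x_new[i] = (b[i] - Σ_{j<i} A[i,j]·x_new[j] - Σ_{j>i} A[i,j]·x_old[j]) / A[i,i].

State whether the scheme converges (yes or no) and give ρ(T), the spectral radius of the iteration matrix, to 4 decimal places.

no, ρ = 1.2442

Split A = D + L + U, D = diag(4, 5.6, -3.9, 3.4, -4.5, -6.4).
GS T = -(D+L)⁻¹U: row 0 first, T[0,1] = -(-0.7)/(4) = +0.1750; later rows by forward substitution.
  T[0,:] = [+0.0000 +0.1750 -0.4750 -1.0000 -0.3750 +0.1750]
  T[1,:] = [+0.0000 +0.1187 -0.0902 -1.2679 +0.0670 +0.4938]
  T[2,:] = [+0.0000 +0.2558 -0.5276 -1.7821 -0.2404 +0.8327]
  T[3,:] = [+0.0000 +0.1241 -0.2496 -0.8648 -0.7129 +1.1408]
  T[4,:] = [+0.0000 -0.0552 -0.0111 +0.6428 +0.3294 -0.9862]
  T[5,:] = [+0.0000 -0.0411 +0.1185 +0.1793 +0.1832 -0.3269]
|λ(T)| sorted: 1.2442, 0.4980, 0.4980, 0.1057, 0.0042, 0.0000.
spectral radius ρ = 1.2442; 1.2442 > 1 ⇒ diverges.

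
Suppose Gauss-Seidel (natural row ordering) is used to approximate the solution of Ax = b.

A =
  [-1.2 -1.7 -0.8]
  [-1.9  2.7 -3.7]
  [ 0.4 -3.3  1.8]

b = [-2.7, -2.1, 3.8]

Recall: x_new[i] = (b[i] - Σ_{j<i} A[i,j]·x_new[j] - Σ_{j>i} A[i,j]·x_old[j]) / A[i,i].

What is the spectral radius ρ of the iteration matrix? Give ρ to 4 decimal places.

1.1717

Let D = diag(-1.2, 2.7, 1.8); L, U the strict triangles.
GS T = -(D+L)⁻¹U: row 0 first, T[0,1] = -(-1.7)/(-1.2) = -1.4167; later rows by forward substitution.
  T[0,:] = [+0.0000 -1.4167 -0.6667]
  T[1,:] = [+0.0000 -0.9969 +0.9012]
  T[2,:] = [+0.0000 -1.5129 +1.8004]
|eigenvalues of T|: 1.1717, 0.3682, 0.0000.
ρ(T) = max|λ| = 1.1717; 1.1717 > 1, so it fails to converge.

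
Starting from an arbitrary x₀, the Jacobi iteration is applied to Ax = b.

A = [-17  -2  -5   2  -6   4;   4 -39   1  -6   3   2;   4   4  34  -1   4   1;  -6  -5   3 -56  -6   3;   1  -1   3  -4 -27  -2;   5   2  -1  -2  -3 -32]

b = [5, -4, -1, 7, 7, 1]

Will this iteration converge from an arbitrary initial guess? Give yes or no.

yes

Diagonal D = diag(-17, -39, 34, -56, -27, -32); L, U strict lower/upper.
Jacobi: T = -D⁻¹(L+U), T[5,4] = -(-3)/(-32) = -0.0938; T[5,5] = 0.
  T[0,:] = [+0.0000  -0.1176  -0.2941  +0.1176  -0.3529  +0.2353]
  T[1,:] = [+0.1026  +0.0000  +0.0256  -0.1538  +0.0769  +0.0513]
  T[2,:] = [-0.1176  -0.1176  +0.0000  +0.0294  -0.1176  -0.0294]
  T[3,:] = [-0.1071  -0.0893  +0.0536  +0.0000  -0.1071  +0.0536]
  T[4,:] = [+0.0370  -0.0370  +0.1111  -0.1481  +0.0000  -0.0741]
  T[5,:] = [+0.1562  +0.0625  -0.0312  -0.0625  -0.0938  +0.0000]
eigenvalue magnitudes: 0.3166, 0.1827, 0.1656, 0.1656, 0.0312, 0.0005.
ρ(T) = max|λ| = 0.3166; 0.3166 < 1: convergent.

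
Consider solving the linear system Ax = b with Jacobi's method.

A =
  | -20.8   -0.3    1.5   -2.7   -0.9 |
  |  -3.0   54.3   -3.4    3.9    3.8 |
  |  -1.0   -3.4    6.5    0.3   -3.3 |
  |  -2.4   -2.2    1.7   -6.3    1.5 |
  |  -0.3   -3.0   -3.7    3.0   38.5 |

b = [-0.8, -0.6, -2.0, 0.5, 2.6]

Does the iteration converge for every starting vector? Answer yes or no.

yes

Let D = diag(-20.8, 54.3, 6.5, -6.3, 38.5); L, U the strict triangles.
Jacobi: T = -D⁻¹(L+U), T[0,1] = -(-0.3)/(-20.8) = -0.0144; T[0,0] = 0.
  T[0,:] = [+0.0000  -0.0144  +0.0721  -0.1298  -0.0433]
  T[1,:] = [+0.0552  +0.0000  +0.0626  -0.0718  -0.0700]
  T[2,:] = [+0.1538  +0.5231  +0.0000  -0.0462  +0.5077]
  T[3,:] = [-0.3810  -0.3492  +0.2698  +0.0000  +0.2381]
  T[4,:] = [+0.0078  +0.0779  +0.0961  -0.0779  +0.0000]
|λ(T)| sorted: 0.4190, 0.3116, 0.3116, 0.0657, 0.0657.
spectral radius ρ = 0.4190; 0.4190 < 1 ⇒ converges.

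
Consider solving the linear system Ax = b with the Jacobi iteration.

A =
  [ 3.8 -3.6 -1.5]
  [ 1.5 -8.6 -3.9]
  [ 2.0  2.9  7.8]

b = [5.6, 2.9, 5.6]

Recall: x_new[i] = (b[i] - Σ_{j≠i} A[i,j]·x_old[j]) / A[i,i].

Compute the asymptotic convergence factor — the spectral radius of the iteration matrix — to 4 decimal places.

0.6094

A = D + L + U where D = diag(3.8, -8.6, 7.8).
T_J = -D⁻¹(L+U): T[0,2] = -(-1.5)/(3.8) = +0.3947; T[0,0] = 0.
  T[0,:] = [+0.0000 +0.9474 +0.3947]
  T[1,:] = [+0.1744 +0.0000 -0.4535]
  T[2,:] = [-0.2564 -0.3718 +0.0000]
eigenvalue magnitudes: 0.6094, 0.3725, 0.3725.
ρ(T) = max|λ| = 0.6094; 0.6094 < 1 ⇒ converges.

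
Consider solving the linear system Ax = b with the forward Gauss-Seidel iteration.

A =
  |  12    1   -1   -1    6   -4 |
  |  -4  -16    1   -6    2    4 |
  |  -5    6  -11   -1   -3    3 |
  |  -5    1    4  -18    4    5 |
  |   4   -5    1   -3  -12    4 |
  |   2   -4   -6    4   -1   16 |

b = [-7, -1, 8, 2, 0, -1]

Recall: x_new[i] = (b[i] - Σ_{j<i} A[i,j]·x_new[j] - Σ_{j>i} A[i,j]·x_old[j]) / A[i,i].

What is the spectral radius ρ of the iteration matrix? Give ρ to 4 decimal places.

Write A = D+L+U with D = diag(12, -16, -11, -18, -12, 16).
Gauss-Seidel: T = -(D+L)⁻¹U, row 0 first, T[0,4] = -(6)/(12) = -0.5000; later rows by forward substitution.
  T[0,:] = [+0.0000  -0.0833  +0.0833  +0.0833  -0.5000  +0.3333]
  T[1,:] = [+0.0000  +0.0208  +0.0417  -0.3958  +0.2500  +0.1667]
  T[2,:] = [+0.0000  +0.0492  -0.0152  -0.3447  +0.0909  +0.2121]
  T[3,:] = [+0.0000  +0.0352  -0.0242  -0.1217  +0.3952  +0.2416]
  T[4,:] = [+0.0000  -0.0412  +0.0152  +0.1944  -0.3621  +0.3323]
  T[5,:] = [+0.0000  +0.0227  +0.0013  -0.1961  +0.0377  +0.0399]
|eigenvalues of T|: 0.5618, 0.2580, 0.2580, 0.0486, 0.0024, 0.0000.
spectral radius ρ = 0.5618; 0.5618 < 1: convergent.

0.5618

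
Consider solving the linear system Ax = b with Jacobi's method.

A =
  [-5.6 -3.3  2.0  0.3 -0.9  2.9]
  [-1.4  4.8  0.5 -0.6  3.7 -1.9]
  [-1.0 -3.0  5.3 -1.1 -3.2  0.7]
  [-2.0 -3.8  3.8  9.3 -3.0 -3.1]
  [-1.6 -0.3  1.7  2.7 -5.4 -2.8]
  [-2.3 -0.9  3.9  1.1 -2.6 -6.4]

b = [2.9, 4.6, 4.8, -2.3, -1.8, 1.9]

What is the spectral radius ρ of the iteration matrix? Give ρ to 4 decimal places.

1.1218

Write A = D+L+U with D = diag(-5.6, 4.8, 5.3, 9.3, -5.4, -6.4).
Jacobi T = -D⁻¹(L+U): T[5,0] = -(-2.3)/(-6.4) = -0.3594; T[5,5] = 0.
  T[0,:] = [+0.0000  -0.5893  +0.3571  +0.0536  -0.1607  +0.5179]
  T[1,:] = [+0.2917  +0.0000  -0.1042  +0.1250  -0.7708  +0.3958]
  T[2,:] = [+0.1887  +0.5660  +0.0000  +0.2075  +0.6038  -0.1321]
  T[3,:] = [+0.2151  +0.4086  -0.4086  +0.0000  +0.3226  +0.3333]
  T[4,:] = [-0.2963  -0.0556  +0.3148  +0.5000  +0.0000  -0.5185]
  T[5,:] = [-0.3594  -0.1406  +0.6094  +0.1719  -0.4062  +0.0000]
|λ(T)| sorted: 1.1218, 0.7491, 0.7491, 0.5445, 0.3507, 0.3507.
spectral radius ρ = 1.1218; 1.1218 > 1: divergent.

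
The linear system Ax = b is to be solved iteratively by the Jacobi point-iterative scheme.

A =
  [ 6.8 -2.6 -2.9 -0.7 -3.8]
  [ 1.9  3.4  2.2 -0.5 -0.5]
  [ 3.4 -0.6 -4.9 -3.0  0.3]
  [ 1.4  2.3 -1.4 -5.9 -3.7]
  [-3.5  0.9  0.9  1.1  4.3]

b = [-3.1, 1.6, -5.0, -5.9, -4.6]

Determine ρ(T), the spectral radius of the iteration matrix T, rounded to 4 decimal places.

1.1541

A = D + L + U where D = diag(6.8, 3.4, -4.9, -5.9, 4.3).
T_J = -D⁻¹(L+U): T[1,2] = -(2.2)/(3.4) = -0.6471; T[1,1] = 0.
  T[0,:] = [+0.0000  +0.3824  +0.4265  +0.1029  +0.5588]
  T[1,:] = [-0.5588  +0.0000  -0.6471  +0.1471  +0.1471]
  T[2,:] = [+0.6939  -0.1224  +0.0000  -0.6122  +0.0612]
  T[3,:] = [+0.2373  +0.3898  -0.2373  +0.0000  -0.6271]
  T[4,:] = [+0.8140  -0.2093  -0.2093  -0.2558  +0.0000]
|roots of det(T-λI)|: 1.1541, 0.9073, 0.5135, 0.5135, 0.4855.
ρ = 1.1541; 1.1541 > 1, so it fails to converge.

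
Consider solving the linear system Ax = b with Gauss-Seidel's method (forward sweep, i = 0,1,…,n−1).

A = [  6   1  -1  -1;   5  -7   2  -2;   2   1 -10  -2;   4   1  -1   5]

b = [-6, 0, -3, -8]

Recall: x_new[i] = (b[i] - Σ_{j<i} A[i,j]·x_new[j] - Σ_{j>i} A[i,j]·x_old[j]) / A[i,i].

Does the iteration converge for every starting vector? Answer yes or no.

yes

Let D = diag(6, -7, -10, 5); L, U the strict triangles.
Gauss-Seidel: T = -(D+L)⁻¹U, row 0 first, T[0,2] = -(-1)/(6) = +0.1667; later rows by forward substitution.
  T[0,:] = [+0.0000, -0.1667, +0.1667, +0.1667]
  T[1,:] = [+0.0000, -0.1190, +0.4048, -0.1667]
  T[2,:] = [+0.0000, -0.0452, +0.0738, -0.1833]
  T[3,:] = [+0.0000, +0.1481, -0.1995, -0.1367]
|eigenvalues of T|: 0.2713, 0.1676, 0.1676, 0.0000.
spectral radius ρ = 0.2713; 0.2713 < 1: convergent.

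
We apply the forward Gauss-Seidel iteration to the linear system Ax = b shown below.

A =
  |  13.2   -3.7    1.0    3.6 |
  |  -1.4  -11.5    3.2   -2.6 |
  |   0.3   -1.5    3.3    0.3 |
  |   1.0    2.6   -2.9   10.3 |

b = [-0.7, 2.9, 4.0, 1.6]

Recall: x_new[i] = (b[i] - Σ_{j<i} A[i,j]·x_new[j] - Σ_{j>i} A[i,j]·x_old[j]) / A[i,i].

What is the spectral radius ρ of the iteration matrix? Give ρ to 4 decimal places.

0.1593

Let D = diag(13.2, -11.5, 3.3, 10.3); L, U the strict triangles.
GS T = -(D+L)⁻¹U: row 0 first, T[0,1] = -(-3.7)/(13.2) = +0.2803; later rows by forward substitution.
  T[0,:] = [+0.0000  +0.2803  -0.0758  -0.2727]
  T[1,:] = [+0.0000  -0.0341  +0.2875  -0.1929]
  T[2,:] = [+0.0000  -0.0410  +0.1376  -0.1538]
  T[3,:] = [+0.0000  -0.0301  -0.0265  +0.0319]
|λ(T)| sorted: 0.1593, 0.0657, 0.0657, 0.0000.
ρ(T) = max|λ| = 0.1593; 0.1593 < 1: convergent.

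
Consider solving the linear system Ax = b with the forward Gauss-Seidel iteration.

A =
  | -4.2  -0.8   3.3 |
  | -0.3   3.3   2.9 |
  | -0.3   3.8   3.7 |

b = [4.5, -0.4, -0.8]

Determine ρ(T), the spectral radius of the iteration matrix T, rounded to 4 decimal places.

A = D + L + U where D = diag(-4.2, 3.3, 3.7).
Gauss-Seidel: T = -(D+L)⁻¹U, row 0 first, T[0,1] = -(-0.8)/(-4.2) = -0.1905; later rows by forward substitution.
  T[0,:] = [+0.0000 -0.1905 +0.7857]
  T[1,:] = [+0.0000 -0.0173 -0.8074]
  T[2,:] = [+0.0000 +0.0023 +0.8929]
moduli |λ_i(T)| = 0.8908, 0.0152, 0.0000.
ρ(T) = max|λ| = 0.8908; 0.8908 < 1 ⇒ converges.

0.8908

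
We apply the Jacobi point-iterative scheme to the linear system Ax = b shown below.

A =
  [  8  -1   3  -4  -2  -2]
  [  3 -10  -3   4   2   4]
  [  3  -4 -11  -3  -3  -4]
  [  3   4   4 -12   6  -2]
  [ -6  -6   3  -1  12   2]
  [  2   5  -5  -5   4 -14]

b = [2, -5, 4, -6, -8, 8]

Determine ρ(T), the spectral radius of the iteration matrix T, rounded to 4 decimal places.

1.1607

A = D + L + U where D = diag(8, -10, -11, -12, 12, -14).
T_J = -D⁻¹(L+U): T[5,4] = -(4)/(-14) = +0.2857; T[5,5] = 0.
  T[0,:] = [+0.0000, +0.1250, -0.3750, +0.5000, +0.2500, +0.2500]
  T[1,:] = [+0.3000, +0.0000, -0.3000, +0.4000, +0.2000, +0.4000]
  T[2,:] = [+0.2727, -0.3636, +0.0000, -0.2727, -0.2727, -0.3636]
  T[3,:] = [+0.2500, +0.3333, +0.3333, +0.0000, +0.5000, -0.1667]
  T[4,:] = [+0.5000, +0.5000, -0.2500, +0.0833, +0.0000, -0.1667]
  T[5,:] = [+0.1429, +0.3571, -0.3571, -0.3571, +0.2857, +0.0000]
|roots of det(T-λI)|: 1.1607, 0.7338, 0.7338, 0.4417, 0.3300, 0.3300.
spectral radius ρ = 1.1607; 1.1607 > 1, so it fails to converge.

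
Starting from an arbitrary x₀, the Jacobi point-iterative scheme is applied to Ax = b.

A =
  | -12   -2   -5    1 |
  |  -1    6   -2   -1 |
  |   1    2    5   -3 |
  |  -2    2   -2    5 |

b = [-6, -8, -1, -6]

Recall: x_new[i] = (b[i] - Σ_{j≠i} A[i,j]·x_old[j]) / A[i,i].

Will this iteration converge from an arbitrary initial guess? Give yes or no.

yes

A = D + L + U where D = diag(-12, 6, 5, 5).
T_J = -D⁻¹(L+U): T[1,2] = -(-2)/(6) = +0.3333; T[1,1] = 0.
  T[0,:] = [+0.0000  -0.1667  -0.4167  +0.0833]
  T[1,:] = [+0.1667  +0.0000  +0.3333  +0.1667]
  T[2,:] = [-0.2000  -0.4000  +0.0000  +0.6000]
  T[3,:] = [+0.4000  -0.4000  +0.4000  +0.0000]
|λ(T)| sorted: 0.6899, 0.5014, 0.5014, 0.1922.
ρ = 0.6899; 0.6899 < 1: convergent.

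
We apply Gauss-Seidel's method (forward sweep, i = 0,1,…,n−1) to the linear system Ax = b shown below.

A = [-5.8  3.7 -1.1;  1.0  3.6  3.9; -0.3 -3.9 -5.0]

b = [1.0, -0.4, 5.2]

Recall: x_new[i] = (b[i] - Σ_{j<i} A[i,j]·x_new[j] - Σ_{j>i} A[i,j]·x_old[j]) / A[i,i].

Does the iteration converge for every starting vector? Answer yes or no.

Diagonal D = diag(-5.8, 3.6, -5); L, U strict lower/upper.
T_GS = -(D+L)⁻¹U: row 0 first, T[0,1] = -(3.7)/(-5.8) = +0.6379; later rows by forward substitution.
  T[0,:] = [+0.0000, +0.6379, -0.1897]
  T[1,:] = [+0.0000, -0.1772, -1.0307]
  T[2,:] = [+0.0000, +0.0999, +0.8153]
|roots of det(T-λI)|: 0.6975, 0.0594, 0.0000.
ρ = 0.6975; 0.6975 < 1 ⇒ converges.

yes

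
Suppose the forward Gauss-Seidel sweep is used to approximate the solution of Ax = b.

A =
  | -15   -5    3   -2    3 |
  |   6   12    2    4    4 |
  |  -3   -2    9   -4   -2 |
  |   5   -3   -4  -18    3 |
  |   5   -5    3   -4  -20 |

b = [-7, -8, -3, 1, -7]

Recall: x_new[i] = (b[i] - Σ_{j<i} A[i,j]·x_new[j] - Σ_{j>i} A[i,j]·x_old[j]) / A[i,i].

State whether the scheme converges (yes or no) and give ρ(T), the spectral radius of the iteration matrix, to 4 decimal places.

A = D + L + U where D = diag(-15, 12, 9, -18, -20).
T_GS = -(D+L)⁻¹U: row 0 first, T[0,2] = -(3)/(-15) = +0.2000; later rows by forward substitution.
  T[0,:] = [+0.0000  -0.3333  +0.2000  -0.1333  +0.2000]
  T[1,:] = [+0.0000  +0.1667  -0.2667  -0.2667  -0.4333]
  T[2,:] = [+0.0000  -0.0741  +0.0074  +0.3407  +0.1926]
  T[3,:] = [+0.0000  -0.1039  +0.0984  -0.0683  +0.2516]
  T[4,:] = [+0.0000  -0.1153  +0.0981  +0.0981  +0.1369]
moduli |λ_i(T)| = 0.5971, 0.1810, 0.0976, 0.0976, 0.0000.
ρ(T) = max|λ| = 0.5971; 0.5971 < 1, so it converges for any x₀.

yes, ρ = 0.5971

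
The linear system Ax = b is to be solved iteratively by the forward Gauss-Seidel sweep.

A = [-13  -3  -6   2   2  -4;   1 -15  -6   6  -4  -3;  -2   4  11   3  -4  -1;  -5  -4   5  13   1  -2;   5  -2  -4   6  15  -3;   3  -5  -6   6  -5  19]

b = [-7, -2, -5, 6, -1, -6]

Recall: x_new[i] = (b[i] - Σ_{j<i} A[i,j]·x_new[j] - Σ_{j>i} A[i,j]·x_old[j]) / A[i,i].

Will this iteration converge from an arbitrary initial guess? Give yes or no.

yes

A = D + L + U where D = diag(-13, -15, 11, 13, 15, 19).
GS T = -(D+L)⁻¹U: row 0 first, T[0,3] = -(2)/(-13) = +0.1538; later rows by forward substitution.
  T[0,:] = [+0.0000  -0.2308  -0.4615  +0.1538  +0.1538  -0.3077]
  T[1,:] = [+0.0000  -0.0154  -0.4308  +0.4103  -0.2564  -0.2205]
  T[2,:] = [+0.0000  -0.0364  +0.0727  -0.3939  +0.4848  +0.1152]
  T[3,:] = [+0.0000  -0.0795  -0.3380  +0.3369  -0.2831  -0.0766]
  T[4,:] = [+0.0000  +0.0970  +0.2510  -0.2364  +0.1571  +0.3345]
  T[5,:] = [+0.0000  +0.0715  +0.1553  -0.2093  +0.1921  +0.1392]
|λ(T)| sorted: 0.8798, 0.3045, 0.1513, 0.0388, 0.0388, 0.0000.
spectral radius ρ = 0.8798; 0.8798 < 1 ⇒ converges.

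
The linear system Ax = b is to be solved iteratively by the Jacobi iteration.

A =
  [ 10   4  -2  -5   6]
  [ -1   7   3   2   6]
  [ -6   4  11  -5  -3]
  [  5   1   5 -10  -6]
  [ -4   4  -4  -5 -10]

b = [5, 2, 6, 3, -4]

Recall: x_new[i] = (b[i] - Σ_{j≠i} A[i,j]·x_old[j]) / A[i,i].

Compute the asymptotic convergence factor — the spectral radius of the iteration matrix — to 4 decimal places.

1.1750

Write A = D+L+U with D = diag(10, 7, 11, -10, -10).
Jacobi T = -D⁻¹(L+U): T[3,4] = -(-6)/(-10) = -0.6000; T[3,3] = 0.
  T[0,:] = [+0.0000, -0.4000, +0.2000, +0.5000, -0.6000]
  T[1,:] = [+0.1429, +0.0000, -0.4286, -0.2857, -0.8571]
  T[2,:] = [+0.5455, -0.3636, +0.0000, +0.4545, +0.2727]
  T[3,:] = [+0.5000, +0.1000, +0.5000, +0.0000, -0.6000]
  T[4,:] = [-0.4000, +0.4000, -0.4000, -0.5000, +0.0000]
|λ(T)| sorted: 1.1750, 0.4899, 0.4899, 0.3809, 0.3809.
spectral radius ρ = 1.1750; 1.1750 > 1 ⇒ diverges.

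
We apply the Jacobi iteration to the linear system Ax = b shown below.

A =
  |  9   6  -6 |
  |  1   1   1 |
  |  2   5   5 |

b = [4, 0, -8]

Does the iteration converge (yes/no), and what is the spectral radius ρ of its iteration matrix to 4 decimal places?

no, ρ = 1.3062

Diagonal D = diag(9, 1, 5); L, U strict lower/upper.
Jacobi: T = -D⁻¹(L+U), T[1,0] = -(1)/(1) = -1.0000; T[1,1] = 0.
  T[0,:] = [+0.0000 -0.6667 +0.6667]
  T[1,:] = [-1.0000 +0.0000 -1.0000]
  T[2,:] = [-0.4000 -1.0000 +0.0000]
|roots of det(T-λI)|: 1.3062, 1.0000, 0.3062.
spectral radius ρ = 1.3062; 1.3062 > 1, so it fails to converge.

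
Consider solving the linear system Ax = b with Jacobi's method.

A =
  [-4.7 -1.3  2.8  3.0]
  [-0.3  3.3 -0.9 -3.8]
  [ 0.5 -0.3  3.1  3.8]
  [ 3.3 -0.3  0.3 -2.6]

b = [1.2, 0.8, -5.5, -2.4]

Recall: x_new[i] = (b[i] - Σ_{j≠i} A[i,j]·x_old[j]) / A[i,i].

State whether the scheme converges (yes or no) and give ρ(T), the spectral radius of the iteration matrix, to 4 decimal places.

no, ρ = 1.2555

A = D + L + U where D = diag(-4.7, 3.3, 3.1, -2.6).
Jacobi T = -D⁻¹(L+U): T[2,1] = -(-0.3)/(3.1) = +0.0968; T[2,2] = 0.
  T[0,:] = [+0.0000  -0.2766  +0.5957  +0.6383]
  T[1,:] = [+0.0909  +0.0000  +0.2727  +1.1515]
  T[2,:] = [-0.1613  +0.0968  +0.0000  -1.2258]
  T[3,:] = [+1.2692  -0.1154  +0.1154  +0.0000]
|roots of det(T-λI)|: 1.2555, 0.9852, 0.9852, 0.1489.
ρ(T) = max|λ| = 1.2555; 1.2555 > 1, so it fails to converge.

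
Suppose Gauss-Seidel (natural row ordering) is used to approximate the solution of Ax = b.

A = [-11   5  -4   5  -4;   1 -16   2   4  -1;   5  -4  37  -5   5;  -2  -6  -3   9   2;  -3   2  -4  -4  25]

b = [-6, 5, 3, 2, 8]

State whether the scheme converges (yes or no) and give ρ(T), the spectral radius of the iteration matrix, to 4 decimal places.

A = D + L + U where D = diag(-11, -16, 37, 9, 25).
T_GS = -(D+L)⁻¹U: row 0 first, T[0,3] = -(5)/(-11) = +0.4545; later rows by forward substitution.
  T[0,:] = [+0.0000  +0.4545  -0.3636  +0.4545  -0.3636]
  T[1,:] = [+0.0000  +0.0284  +0.1023  +0.2784  -0.0852]
  T[2,:] = [+0.0000  -0.0584  +0.0602  +0.1038  -0.0952]
  T[3,:] = [+0.0000  +0.1005  +0.0074  +0.3212  -0.3916]
  T[4,:] = [+0.0000  +0.0590  -0.0410  +0.1003  -0.1147]
eigenvalue magnitudes: 0.2556, 0.1435, 0.0747, 0.0747, 0.0000.
ρ = 0.2556; 0.2556 < 1, so it converges for any x₀.

yes, ρ = 0.2556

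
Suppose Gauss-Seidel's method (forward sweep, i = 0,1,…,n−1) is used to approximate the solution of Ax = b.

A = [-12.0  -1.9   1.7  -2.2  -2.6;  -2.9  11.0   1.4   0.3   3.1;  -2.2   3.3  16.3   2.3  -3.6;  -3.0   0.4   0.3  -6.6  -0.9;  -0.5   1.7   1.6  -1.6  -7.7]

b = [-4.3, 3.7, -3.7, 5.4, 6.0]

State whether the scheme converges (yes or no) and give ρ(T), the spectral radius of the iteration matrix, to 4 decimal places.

Write A = D+L+U with D = diag(-12, 11, 16.3, -6.6, -7.7).
Gauss-Seidel: T = -(D+L)⁻¹U, row 0 first, T[0,2] = -(1.7)/(-12) = +0.1417; later rows by forward substitution.
  T[0,:] = [+0.0000 -0.1583 +0.1417 -0.1833 -0.2167]
  T[1,:] = [+0.0000 -0.0417 -0.0899 -0.0756 -0.3389]
  T[2,:] = [+0.0000 -0.0129 +0.0373 -0.1505 +0.2602]
  T[3,:] = [+0.0000 +0.0689 -0.0681 +0.0719 -0.0466]
  T[4,:] = [+0.0000 -0.0159 -0.0071 -0.0510 +0.0030]
|roots of det(T-λI)|: 0.2066, 0.1242, 0.1242, 0.0079, 0.0000.
ρ = 0.2066; 0.2066 < 1 ⇒ converges.

yes, ρ = 0.2066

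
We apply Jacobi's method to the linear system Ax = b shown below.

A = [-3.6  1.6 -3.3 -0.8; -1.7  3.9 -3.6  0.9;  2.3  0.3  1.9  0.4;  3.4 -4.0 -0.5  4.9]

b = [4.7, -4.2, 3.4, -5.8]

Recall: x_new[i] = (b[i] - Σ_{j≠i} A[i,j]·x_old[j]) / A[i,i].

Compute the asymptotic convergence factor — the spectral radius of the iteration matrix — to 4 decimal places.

1.3867

Write A = D+L+U with D = diag(-3.6, 3.9, 1.9, 4.9).
T_J = -D⁻¹(L+U): T[1,3] = -(0.9)/(3.9) = -0.2308; T[1,1] = 0.
  T[0,:] = [+0.0000  +0.4444  -0.9167  -0.2222]
  T[1,:] = [+0.4359  +0.0000  +0.9231  -0.2308]
  T[2,:] = [-1.2105  -0.1579  +0.0000  -0.2105]
  T[3,:] = [-0.6939  +0.8163  +0.1020  +0.0000]
|roots of det(T-λI)|: 1.3867, 1.0014, 0.6597, 0.6597.
ρ = 1.3867; 1.3867 > 1, so it fails to converge.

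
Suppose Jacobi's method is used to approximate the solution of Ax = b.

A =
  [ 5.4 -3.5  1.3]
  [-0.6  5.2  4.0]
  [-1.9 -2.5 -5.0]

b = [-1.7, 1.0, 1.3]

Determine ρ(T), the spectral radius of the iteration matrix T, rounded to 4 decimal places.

0.8837

Let D = diag(5.4, 5.2, -5); L, U the strict triangles.
T_J = -D⁻¹(L+U): T[2,1] = -(-2.5)/(-5) = -0.5000; T[2,2] = 0.
  T[0,:] = [+0.0000 +0.6481 -0.2407]
  T[1,:] = [+0.1154 +0.0000 -0.7692]
  T[2,:] = [-0.3800 -0.5000 +0.0000]
moduli |λ_i(T)| = 0.8837, 0.4797, 0.4797.
spectral radius ρ = 0.8837; 0.8837 < 1, so it converges for any x₀.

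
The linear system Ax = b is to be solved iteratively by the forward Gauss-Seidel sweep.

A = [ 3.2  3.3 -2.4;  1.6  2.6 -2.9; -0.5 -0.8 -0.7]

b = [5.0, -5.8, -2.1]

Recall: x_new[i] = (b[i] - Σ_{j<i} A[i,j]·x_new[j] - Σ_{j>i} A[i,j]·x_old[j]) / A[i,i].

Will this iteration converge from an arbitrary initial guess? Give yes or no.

no

A = D + L + U where D = diag(3.2, 2.6, -0.7).
GS T = -(D+L)⁻¹U: row 0 first, T[0,1] = -(3.3)/(3.2) = -1.0312; later rows by forward substitution.
  T[0,:] = [+0.0000, -1.0312, +0.7500]
  T[1,:] = [+0.0000, +0.6346, +0.6538]
  T[2,:] = [+0.0000, +0.0113, -1.2830]
eigenvalue magnitudes: 1.2868, 0.6385, 0.0000.
ρ = 1.2868; 1.2868 > 1: divergent.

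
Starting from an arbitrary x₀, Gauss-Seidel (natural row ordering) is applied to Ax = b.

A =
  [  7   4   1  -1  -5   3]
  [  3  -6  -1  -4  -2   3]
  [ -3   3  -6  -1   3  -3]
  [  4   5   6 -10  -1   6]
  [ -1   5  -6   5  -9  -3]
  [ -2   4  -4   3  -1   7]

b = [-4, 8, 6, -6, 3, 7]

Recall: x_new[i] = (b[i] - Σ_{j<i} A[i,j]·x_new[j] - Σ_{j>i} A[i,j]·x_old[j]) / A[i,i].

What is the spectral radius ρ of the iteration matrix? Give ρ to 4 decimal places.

A = D + L + U where D = diag(7, -6, -6, -10, -9, 7).
T_GS = -(D+L)⁻¹U: row 0 first, T[0,4] = -(-5)/(7) = +0.7143; later rows by forward substitution.
  T[0,:] = [+0.0000  -0.5714  -0.1429  +0.1429  +0.7143  -0.4286]
  T[1,:] = [+0.0000  -0.2857  -0.2381  -0.5952  +0.0238  +0.2857]
  T[2,:] = [+0.0000  +0.1429  -0.0476  -0.5357  +0.1548  -0.1429]
  T[3,:] = [+0.0000  -0.2857  -0.2048  -0.5619  +0.2905  +0.4857]
  T[4,:] = [+0.0000  -0.3492  -0.1984  -0.3016  -0.0079  +0.2381]
  T[5,:] = [+0.0000  +0.1542  +0.1274  +0.2726  +0.1533  -0.5415]
moduli |λ_i(T)| = 1.1241, 0.3571, 0.3571, 0.1969, 0.0054, 0.0000.
ρ(T) = max|λ| = 1.1241; 1.1241 > 1 ⇒ diverges.

1.1241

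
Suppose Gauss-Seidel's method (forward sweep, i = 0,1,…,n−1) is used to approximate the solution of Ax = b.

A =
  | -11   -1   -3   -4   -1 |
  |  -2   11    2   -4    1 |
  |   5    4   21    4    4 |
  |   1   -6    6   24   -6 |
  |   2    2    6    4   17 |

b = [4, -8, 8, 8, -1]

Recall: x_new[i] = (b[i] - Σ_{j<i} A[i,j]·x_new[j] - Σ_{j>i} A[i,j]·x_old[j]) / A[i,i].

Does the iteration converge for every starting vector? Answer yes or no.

yes

A = D + L + U where D = diag(-11, 11, 21, 24, 17).
T_GS = -(D+L)⁻¹U: row 0 first, T[0,1] = -(-1)/(-11) = -0.0909; later rows by forward substitution.
  T[0,:] = [+0.0000  -0.0909  -0.2727  -0.3636  -0.0909]
  T[1,:] = [+0.0000  -0.0165  -0.2314  +0.2975  -0.1074]
  T[2,:] = [+0.0000  +0.0248  +0.1090  -0.1606  -0.1484]
  T[3,:] = [+0.0000  -0.0065  -0.0737  +0.1297  +0.2640]
  T[4,:] = [+0.0000  +0.0054  +0.0382  +0.0339  +0.0136]
|λ(T)| sorted: 0.2022, 0.0815, 0.0815, 0.0690, 0.0000.
ρ = 0.2022; 0.2022 < 1, so it converges for any x₀.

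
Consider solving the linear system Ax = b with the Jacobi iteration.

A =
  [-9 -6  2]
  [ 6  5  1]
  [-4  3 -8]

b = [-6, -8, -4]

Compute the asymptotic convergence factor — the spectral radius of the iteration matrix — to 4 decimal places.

Split A = D + L + U, D = diag(-9, 5, -8).
T_J = -D⁻¹(L+U): T[0,1] = -(-6)/(-9) = -0.6667; T[0,0] = 0.
  T[0,:] = [+0.0000 -0.6667 +0.2222]
  T[1,:] = [-1.2000 +0.0000 -0.2000]
  T[2,:] = [-0.5000 +0.3750 +0.0000]
moduli |λ_i(T)| = 0.8945, 0.5645, 0.3301.
spectral radius ρ = 0.8945; 0.8945 < 1, so it converges for any x₀.

0.8945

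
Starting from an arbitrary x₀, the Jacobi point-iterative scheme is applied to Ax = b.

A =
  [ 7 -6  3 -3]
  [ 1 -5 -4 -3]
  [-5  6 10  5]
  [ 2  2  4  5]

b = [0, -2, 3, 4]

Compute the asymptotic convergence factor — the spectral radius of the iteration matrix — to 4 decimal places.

1.3062

A = D + L + U where D = diag(7, -5, 10, 5).
Jacobi: T = -D⁻¹(L+U), T[3,2] = -(4)/(5) = -0.8000; T[3,3] = 0.
  T[0,:] = [+0.0000 +0.8571 -0.4286 +0.4286]
  T[1,:] = [+0.2000 +0.0000 -0.8000 -0.6000]
  T[2,:] = [+0.5000 -0.6000 +0.0000 -0.5000]
  T[3,:] = [-0.4000 -0.4000 -0.8000 +0.0000]
moduli |λ_i(T)| = 1.3062, 0.6157, 0.6157, 0.5817.
spectral radius ρ = 1.3062; 1.3062 > 1, so it fails to converge.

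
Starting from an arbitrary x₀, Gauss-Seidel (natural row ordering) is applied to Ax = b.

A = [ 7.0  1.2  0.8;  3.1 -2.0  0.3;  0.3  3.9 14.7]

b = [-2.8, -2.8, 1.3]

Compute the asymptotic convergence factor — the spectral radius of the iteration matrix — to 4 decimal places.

0.2582

Split A = D + L + U, D = diag(7, -2, 14.7).
Gauss-Seidel: T = -(D+L)⁻¹U, row 0 first, T[0,1] = -(1.2)/(7) = -0.1714; later rows by forward substitution.
  T[0,:] = [+0.0000, -0.1714, -0.1143]
  T[1,:] = [+0.0000, -0.2657, -0.0271]
  T[2,:] = [+0.0000, +0.0740, +0.0095]
|roots of det(T-λI)|: 0.2582, 0.0020, 0.0000.
ρ(T) = max|λ| = 0.2582; 0.2582 < 1, so it converges for any x₀.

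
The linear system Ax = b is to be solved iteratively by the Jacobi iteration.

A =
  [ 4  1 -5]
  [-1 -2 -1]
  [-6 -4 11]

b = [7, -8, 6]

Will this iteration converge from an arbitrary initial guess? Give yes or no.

Split A = D + L + U, D = diag(4, -2, 11).
T_J = -D⁻¹(L+U): T[2,1] = -(-4)/(11) = +0.3636; T[2,2] = 0.
  T[0,:] = [+0.0000 -0.2500 +1.2500]
  T[1,:] = [-0.5000 +0.0000 -0.5000]
  T[2,:] = [+0.5455 +0.3636 +0.0000]
|roots of det(T-λI)|: 0.8959, 0.5998, 0.2961.
spectral radius ρ = 0.8959; 0.8959 < 1, so it converges for any x₀.

yes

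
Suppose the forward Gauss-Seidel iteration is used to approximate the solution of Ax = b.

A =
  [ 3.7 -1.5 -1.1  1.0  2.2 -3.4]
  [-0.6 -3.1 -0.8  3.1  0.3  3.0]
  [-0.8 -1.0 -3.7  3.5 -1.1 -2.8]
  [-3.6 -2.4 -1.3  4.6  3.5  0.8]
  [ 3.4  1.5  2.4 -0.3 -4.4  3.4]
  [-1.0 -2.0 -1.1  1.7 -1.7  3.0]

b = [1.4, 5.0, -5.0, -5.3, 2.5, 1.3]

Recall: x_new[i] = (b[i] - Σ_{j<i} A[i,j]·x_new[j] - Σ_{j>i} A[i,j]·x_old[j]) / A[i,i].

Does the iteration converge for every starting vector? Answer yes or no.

Diagonal D = diag(3.7, -3.1, -3.7, 4.6, -4.4, 3); L, U strict lower/upper.
T_GS = -(D+L)⁻¹U: row 0 first, T[0,4] = -(2.2)/(3.7) = -0.5946; later rows by forward substitution.
  T[0,:] = [+0.0000, +0.4054, +0.2973, -0.2703, -0.5946, +0.9189]
  T[1,:] = [+0.0000, -0.0785, -0.3156, +1.0523, +0.2119, +0.7899]
  T[2,:] = [+0.0000, -0.0664, +0.0210, +0.7200, -0.2260, -1.1689]
  T[3,:] = [+0.0000, +0.2576, +0.0739, +0.5410, -1.1795, +0.6270]
  T[4,:] = [+0.0000, +0.2327, +0.1286, +0.5057, -0.4301, +1.0717]
  T[5,:] = [+0.0000, +0.0444, -0.0726, +0.8555, +0.2849, +0.6563]
|λ(T)| sorted: 1.1334, 0.8490, 0.6053, 0.6053, 0.0550, 0.0000.
ρ(T) = max|λ| = 1.1334; 1.1334 > 1: divergent.

no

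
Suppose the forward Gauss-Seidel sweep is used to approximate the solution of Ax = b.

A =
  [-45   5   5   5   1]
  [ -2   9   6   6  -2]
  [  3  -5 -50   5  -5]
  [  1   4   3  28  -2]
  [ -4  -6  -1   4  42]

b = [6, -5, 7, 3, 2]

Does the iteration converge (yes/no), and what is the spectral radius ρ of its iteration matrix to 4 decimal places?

yes, ρ = 0.2388

A = D + L + U where D = diag(-45, 9, -50, 28, 42).
Gauss-Seidel: T = -(D+L)⁻¹U, row 0 first, T[0,2] = -(5)/(-45) = +0.1111; later rows by forward substitution.
  T[0,:] = [+0.0000, +0.1111, +0.1111, +0.1111, +0.0222]
  T[1,:] = [+0.0000, +0.0247, -0.6420, -0.6420, +0.2272]
  T[2,:] = [+0.0000, +0.0042, +0.0709, +0.1709, -0.1214]
  T[3,:] = [+0.0000, -0.0079, +0.0801, +0.0694, +0.0512]
  T[4,:] = [+0.0000, +0.0150, -0.0871, -0.0837, +0.0268]
|λ(T)| sorted: 0.2388, 0.0620, 0.0620, 0.0550, 0.0000.
ρ = 0.2388; 0.2388 < 1: convergent.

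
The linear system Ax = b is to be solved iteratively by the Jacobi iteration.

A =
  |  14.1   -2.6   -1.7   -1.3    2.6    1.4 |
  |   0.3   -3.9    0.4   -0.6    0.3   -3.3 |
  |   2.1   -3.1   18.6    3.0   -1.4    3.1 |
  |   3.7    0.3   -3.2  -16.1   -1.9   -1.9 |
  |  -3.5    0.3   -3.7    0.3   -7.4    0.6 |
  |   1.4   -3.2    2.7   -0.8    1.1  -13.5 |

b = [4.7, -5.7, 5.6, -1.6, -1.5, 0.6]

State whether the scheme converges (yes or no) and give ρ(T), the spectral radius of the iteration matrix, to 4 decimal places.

Diagonal D = diag(14.1, -3.9, 18.6, -16.1, -7.4, -13.5); L, U strict lower/upper.
Jacobi: T = -D⁻¹(L+U), T[2,4] = -(-1.4)/(18.6) = +0.0753; T[2,2] = 0.
  T[0,:] = [+0.0000 +0.1844 +0.1206 +0.0922 -0.1844 -0.0993]
  T[1,:] = [+0.0769 +0.0000 +0.1026 -0.1538 +0.0769 -0.8462]
  T[2,:] = [-0.1129 +0.1667 +0.0000 -0.1613 +0.0753 -0.1667]
  T[3,:] = [+0.2298 +0.0186 -0.1988 +0.0000 -0.1180 -0.1180]
  T[4,:] = [-0.4730 +0.0405 -0.5000 +0.0405 +0.0000 +0.0811]
  T[5,:] = [+0.1037 -0.2370 +0.2000 -0.0593 +0.0815 +0.0000]
eigenvalue magnitudes: 0.5896, 0.4279, 0.3679, 0.3679, 0.2160, 0.1234.
spectral radius ρ = 0.5896; 0.5896 < 1, so it converges for any x₀.

yes, ρ = 0.5896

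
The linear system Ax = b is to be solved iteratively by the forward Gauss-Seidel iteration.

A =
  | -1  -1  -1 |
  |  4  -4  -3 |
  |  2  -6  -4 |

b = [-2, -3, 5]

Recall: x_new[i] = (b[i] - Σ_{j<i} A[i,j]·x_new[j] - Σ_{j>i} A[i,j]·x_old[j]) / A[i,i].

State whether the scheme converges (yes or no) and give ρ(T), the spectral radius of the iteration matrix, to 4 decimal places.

Let D = diag(-1, -4, -4); L, U the strict triangles.
GS T = -(D+L)⁻¹U: row 0 first, T[0,1] = -(-1)/(-1) = -1.0000; later rows by forward substitution.
  T[0,:] = [+0.0000 -1.0000 -1.0000]
  T[1,:] = [+0.0000 -1.0000 -1.7500]
  T[2,:] = [+0.0000 +1.0000 +2.1250]
|eigenvalues of T|: 1.3940, 0.2690, 0.0000.
ρ(T) = max|λ| = 1.3940; 1.3940 > 1: divergent.

no, ρ = 1.3940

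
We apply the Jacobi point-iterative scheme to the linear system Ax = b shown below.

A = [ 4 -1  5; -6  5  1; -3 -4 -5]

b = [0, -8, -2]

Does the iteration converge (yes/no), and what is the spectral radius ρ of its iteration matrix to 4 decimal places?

no, ρ = 1.4373

A = D + L + U where D = diag(4, 5, -5).
Jacobi T = -D⁻¹(L+U): T[1,0] = -(-6)/(5) = +1.2000; T[1,1] = 0.
  T[0,:] = [+0.0000  +0.2500  -1.2500]
  T[1,:] = [+1.2000  +0.0000  -0.2000]
  T[2,:] = [-0.6000  -0.8000  +0.0000]
|λ(T)| sorted: 1.4373, 0.9251, 0.9251.
ρ = 1.4373; 1.4373 > 1, so it fails to converge.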